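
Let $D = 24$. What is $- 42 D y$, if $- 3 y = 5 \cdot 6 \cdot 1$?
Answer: $10080$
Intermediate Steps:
$y = -10$ ($y = - \frac{5 \cdot 6 \cdot 1}{3} = - \frac{30 \cdot 1}{3} = \left(- \frac{1}{3}\right) 30 = -10$)
$- 42 D y = \left(-42\right) 24 \left(-10\right) = \left(-1008\right) \left(-10\right) = 10080$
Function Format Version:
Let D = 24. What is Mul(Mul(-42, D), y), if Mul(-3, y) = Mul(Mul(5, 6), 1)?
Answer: 10080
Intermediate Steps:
y = -10 (y = Mul(Rational(-1, 3), Mul(Mul(5, 6), 1)) = Mul(Rational(-1, 3), Mul(30, 1)) = Mul(Rational(-1, 3), 30) = -10)
Mul(Mul(-42, D), y) = Mul(Mul(-42, 24), -10) = Mul(-1008, -10) = 10080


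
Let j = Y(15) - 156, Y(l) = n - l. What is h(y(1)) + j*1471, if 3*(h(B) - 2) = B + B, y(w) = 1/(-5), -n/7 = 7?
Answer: -4854272/15 ≈ -3.2362e+5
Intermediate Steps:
n = -49 (n = -7*7 = -49)
y(w) = -⅕
Y(l) = -49 - l
h(B) = 2 + 2*B/3 (h(B) = 2 + (B + B)/3 = 2 + (2*B)/3 = 2 + 2*B/3)
j = -220 (j = (-49 - 1*15) - 156 = (-49 - 15) - 156 = -64 - 156 = -220)
h(y(1)) + j*1471 = (2 + (⅔)*(-⅕)) - 220*1471 = (2 - 2/15) - 323620 = 28/15 - 323620 = -4854272/15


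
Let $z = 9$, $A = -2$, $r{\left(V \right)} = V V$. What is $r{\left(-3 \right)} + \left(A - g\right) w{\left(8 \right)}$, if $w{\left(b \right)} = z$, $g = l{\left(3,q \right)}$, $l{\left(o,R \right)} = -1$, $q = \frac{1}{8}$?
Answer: $0$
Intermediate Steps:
$q = \frac{1}{8} \approx 0.125$
$r{\left(V \right)} = V^{2}$
$g = -1$
$w{\left(b \right)} = 9$
$r{\left(-3 \right)} + \left(A - g\right) w{\left(8 \right)} = \left(-3\right)^{2} + \left(-2 - -1\right) 9 = 9 + \left(-2 + 1\right) 9 = 9 - 9 = 0$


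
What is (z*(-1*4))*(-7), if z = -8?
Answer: -224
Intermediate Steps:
(z*(-1*4))*(-7) = -(-8)*4*(-7) = -8*(-4)*(-7) = 32*(-7) = -224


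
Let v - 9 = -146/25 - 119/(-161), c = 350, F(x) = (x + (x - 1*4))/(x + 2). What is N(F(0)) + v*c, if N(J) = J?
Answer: 31342/23 ≈ 1362.7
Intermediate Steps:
F(x) = (-4 + 2*x)/(2 + x) (F(x) = (x + (x - 4))/(2 + x) = (x + (-4 + x))/(2 + x) = (-4 + 2*x)/(2 + x))
v = 2242/575 (v = 9 + (-146/25 - 119/(-161)) = 9 + (-146*1/25 - 119*(-1/161)) = 9 + (-146/25 + 17/23) = 9 - 2933/575 = 2242/575 ≈ 3.8991)
N(F(0)) + v*c = 2*(-2 + 0)/(2 + 0) + (2242/575)*350 = 2*(-2)/2 + 31388/23 = 2*(½)*(-2) + 31388/23 = -2 + 31388/23 = 31342/23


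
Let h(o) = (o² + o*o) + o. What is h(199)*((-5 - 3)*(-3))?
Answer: 1905624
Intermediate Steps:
h(o) = o + 2*o² (h(o) = (o² + o²) + o = 2*o² + o = o + 2*o²)
h(199)*((-5 - 3)*(-3)) = (199*(1 + 2*199))*((-5 - 3)*(-3)) = (199*(1 + 398))*(-8*(-3)) = (199*399)*24 = 79401*24 = 1905624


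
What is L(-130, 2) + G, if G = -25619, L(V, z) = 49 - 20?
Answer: -25590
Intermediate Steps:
L(V, z) = 29
L(-130, 2) + G = 29 - 25619 = -25590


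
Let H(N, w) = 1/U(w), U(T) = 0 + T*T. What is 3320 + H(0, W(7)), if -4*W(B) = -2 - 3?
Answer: 83016/25 ≈ 3320.6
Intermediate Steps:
W(B) = 5/4 (W(B) = -(-2 - 3)/4 = -¼*(-5) = 5/4)
U(T) = T² (U(T) = 0 + T² = T²)
H(N, w) = w⁻² (H(N, w) = 1/(w²) = w⁻²)
3320 + H(0, W(7)) = 3320 + (5/4)⁻² = 3320 + 16/25 = 83016/25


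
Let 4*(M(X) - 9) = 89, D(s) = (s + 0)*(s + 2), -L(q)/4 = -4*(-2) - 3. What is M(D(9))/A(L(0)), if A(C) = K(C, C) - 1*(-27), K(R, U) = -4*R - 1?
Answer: 125/424 ≈ 0.29481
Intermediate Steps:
K(R, U) = -1 - 4*R
L(q) = -20 (L(q) = -4*(-4*(-2) - 3) = -4*(8 - 3) = -4*5 = -20)
A(C) = 26 - 4*C (A(C) = (-1 - 4*C) - 1*(-27) = (-1 - 4*C) + 27 = 26 - 4*C)
D(s) = s*(2 + s)
M(X) = 125/4 (M(X) = 9 + (¼)*89 = 9 + 89/4 = 125/4)
M(D(9))/A(L(0)) = 125/(4*(26 - 4*(-20))) = 125/(4*(26 + 80)) = (125/4)/106 = (125/4)*(1/106) = 125/424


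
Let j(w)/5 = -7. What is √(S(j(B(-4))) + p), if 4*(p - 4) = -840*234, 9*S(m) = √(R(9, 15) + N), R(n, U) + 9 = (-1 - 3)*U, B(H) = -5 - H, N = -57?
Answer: √(-442224 + 3*I*√14)/3 ≈ 0.0028133 + 221.67*I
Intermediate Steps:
R(n, U) = -9 - 4*U (R(n, U) = -9 + (-1 - 3)*U = -9 - 4*U)
j(w) = -35 (j(w) = 5*(-7) = -35)
S(m) = I*√14/3 (S(m) = √((-9 - 4*15) - 57)/9 = √((-9 - 60) - 57)/9 = √(-69 - 57)/9 = √(-126)/9 = (3*I*√14)/9 = I*√14/3)
p = -49136 (p = 4 + (-840*234)/4 = 4 + (¼)*(-196560) = 4 - 49140 = -49136)
√(S(j(B(-4))) + p) = √(I*√14/3 - 49136) = √(-49136 + I*√14/3)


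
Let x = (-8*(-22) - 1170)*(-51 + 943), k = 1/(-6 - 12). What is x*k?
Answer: 443324/9 ≈ 49258.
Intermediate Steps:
k = -1/18 (k = 1/(-18) = -1/18 ≈ -0.055556)
x = -886648 (x = (176 - 1170)*892 = -994*892 = -886648)
x*k = -886648*(-1/18) = 443324/9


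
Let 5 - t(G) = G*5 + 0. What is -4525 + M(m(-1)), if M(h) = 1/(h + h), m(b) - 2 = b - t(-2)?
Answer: -126701/28 ≈ -4525.0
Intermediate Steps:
t(G) = 5 - 5*G (t(G) = 5 - (G*5 + 0) = 5 - (5*G + 0) = 5 - 5*G)
m(b) = -13 + b (m(b) = 2 + (b - (5 - 5*(-2))) = 2 + (b - (5 + 10)) = 2 + (b - 1*15) = 2 + (b - 15) = 2 + (-15 + b) = -13 + b)
M(h) = 1/(2*h)
-4525 + M(m(-1)) = -4525 + 1/(2*(-13 - 1)) = -4525 + (1/2)/(-14) = -4525 + (1/2)*(-1/14) = -4525 - 1/28 = -126701/28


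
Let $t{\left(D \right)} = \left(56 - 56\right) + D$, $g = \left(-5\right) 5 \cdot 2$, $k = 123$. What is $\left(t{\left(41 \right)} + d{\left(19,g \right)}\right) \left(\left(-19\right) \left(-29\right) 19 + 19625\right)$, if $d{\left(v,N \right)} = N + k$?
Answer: $3430716$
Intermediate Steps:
$g = -50$ ($g = \left(-25\right) 2 = -50$)
$d{\left(v,N \right)} = 123 + N$ ($d{\left(v,N \right)} = N + 123 = 123 + N$)
$t{\left(D \right)} = D$ ($t{\left(D \right)} = 0 + D = D$)
$\left(t{\left(41 \right)} + d{\left(19,g \right)}\right) \left(\left(-19\right) \left(-29\right) 19 + 19625\right) = \left(41 + \left(123 - 50\right)\right) \left(\left(-19\right) \left(-29\right) 19 + 19625\right) = \left(41 + 73\right) \left(551 \cdot 19 + 19625\right) = 114 \left(10469 + 19625\right) = 114 \cdot 30094 = 3430716$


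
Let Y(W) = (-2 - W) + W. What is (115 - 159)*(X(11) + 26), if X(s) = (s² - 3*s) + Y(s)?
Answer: -4928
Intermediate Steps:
Y(W) = -2
X(s) = -2 + s² - 3*s (X(s) = (s² - 3*s) - 2 = -2 + s² - 3*s)
(115 - 159)*(X(11) + 26) = (115 - 159)*((-2 + 11² - 3*11) + 26) = -44*((-2 + 121 - 33) + 26) = -44*(86 + 26) = -44*112 = -4928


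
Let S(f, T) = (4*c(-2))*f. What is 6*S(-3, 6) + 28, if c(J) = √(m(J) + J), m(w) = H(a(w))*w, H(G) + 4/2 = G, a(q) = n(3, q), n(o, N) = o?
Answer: 28 - 144*I ≈ 28.0 - 144.0*I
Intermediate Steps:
a(q) = 3
H(G) = -2 + G
m(w) = w (m(w) = (-2 + 3)*w = 1*w = w)
c(J) = √2*√J (c(J) = √(J + J) = √(2*J) = √2*√J)
S(f, T) = 8*I*f (S(f, T) = (4*(√2*√(-2)))*f = (4*(√2*(I*√2)))*f = (4*(2*I))*f = (8*I)*f = 8*I*f)
6*S(-3, 6) + 28 = 6*(8*I*(-3)) + 28 = 6*(-24*I) + 28 = -144*I + 28 = 28 - 144*I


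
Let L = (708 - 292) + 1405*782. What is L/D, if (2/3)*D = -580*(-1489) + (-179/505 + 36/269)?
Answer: 298621542940/351955286787 ≈ 0.84846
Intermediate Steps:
D = 351955286787/271690 (D = 3*(-580*(-1489) + (-179/505 + 36/269))/2 = 3*(863620 + (-179*1/505 + 36*(1/269)))/2 = 3*(863620 + (-179/505 + 36/269))/2 = 3*(863620 - 29971/135845)/2 = (3/2)*(117318428929/135845) = 351955286787/271690 ≈ 1.2954e+6)
L = 1099126 (L = 416 + 1098710 = 1099126)
L/D = 1099126/(351955286787/271690) = 1099126*(271690/351955286787) = 298621542940/351955286787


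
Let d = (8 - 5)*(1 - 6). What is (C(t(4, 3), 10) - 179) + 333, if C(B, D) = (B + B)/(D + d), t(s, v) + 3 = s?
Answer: 768/5 ≈ 153.60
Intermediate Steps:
t(s, v) = -3 + s
d = -15 (d = 3*(-5) = -15)
C(B, D) = 2*B/(-15 + D) (C(B, D) = (B + B)/(D - 15) = (2*B)/(-15 + D) = 2*B/(-15 + D))
(C(t(4, 3), 10) - 179) + 333 = (2*(-3 + 4)/(-15 + 10) - 179) + 333 = (2*1/(-5) - 179) + 333 = (2*1*(-⅕) - 179) + 333 = (-⅖ - 179) + 333 = -897/5 + 333 = 768/5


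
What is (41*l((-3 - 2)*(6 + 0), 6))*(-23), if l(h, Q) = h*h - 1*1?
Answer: -847757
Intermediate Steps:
l(h, Q) = -1 + h² (l(h, Q) = h² - 1 = -1 + h²)
(41*l((-3 - 2)*(6 + 0), 6))*(-23) = (41*(-1 + ((-3 - 2)*(6 + 0))²))*(-23) = (41*(-1 + (-5*6)²))*(-23) = (41*(-1 + (-30)²))*(-23) = (41*(-1 + 900))*(-23) = (41*899)*(-23) = 36859*(-23) = -847757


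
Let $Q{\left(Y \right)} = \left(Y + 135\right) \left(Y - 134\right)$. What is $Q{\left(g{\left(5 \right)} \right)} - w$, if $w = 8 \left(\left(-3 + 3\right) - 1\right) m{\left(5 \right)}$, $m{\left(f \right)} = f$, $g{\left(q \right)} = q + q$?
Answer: $-17940$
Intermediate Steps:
$g{\left(q \right)} = 2 q$
$Q{\left(Y \right)} = \left(-134 + Y\right) \left(135 + Y\right)$ ($Q{\left(Y \right)} = \left(135 + Y\right) \left(-134 + Y\right) = \left(-134 + Y\right) \left(135 + Y\right)$)
$w = -40$ ($w = 8 \left(\left(-3 + 3\right) - 1\right) 5 = 8 \left(0 - 1\right) 5 = 8 \left(-1\right) 5 = \left(-8\right) 5 = -40$)
$Q{\left(g{\left(5 \right)} \right)} - w = \left(-18090 + 2 \cdot 5 + \left(2 \cdot 5\right)^{2}\right) - -40 = \left(-18090 + 10 + 10^{2}\right) + 40 = \left(-18090 + 10 + 100\right) + 40 = -17980 + 40 = -17940$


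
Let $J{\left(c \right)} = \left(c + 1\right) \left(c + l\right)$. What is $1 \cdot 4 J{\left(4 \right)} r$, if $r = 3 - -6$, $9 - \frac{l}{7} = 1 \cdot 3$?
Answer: $8280$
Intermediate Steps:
$l = 42$ ($l = 63 - 7 \cdot 1 \cdot 3 = 63 - 21 = 42$)
$J{\left(c \right)} = \left(1 + c\right) \left(42 + c\right)$ ($J{\left(c \right)} = \left(c + 1\right) \left(c + 42\right) = \left(1 + c\right) \left(42 + c\right)$)
$r = 9$ ($r = 3 + 6 = 9$)
$1 \cdot 4 J{\left(4 \right)} r = 1 \cdot 4 \left(42 + 4^{2} + 43 \cdot 4\right) 9 = 4 \left(42 + 16 + 172\right) 9 = 4 \cdot 230 \cdot 9 = 920 \cdot 9 = 8280$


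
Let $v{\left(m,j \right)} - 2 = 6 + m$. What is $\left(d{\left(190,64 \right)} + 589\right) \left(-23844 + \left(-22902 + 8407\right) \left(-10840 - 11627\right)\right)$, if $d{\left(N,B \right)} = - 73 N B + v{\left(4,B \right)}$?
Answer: $-288864254917359$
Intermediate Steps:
$v{\left(m,j \right)} = 8 + m$ ($v{\left(m,j \right)} = 2 + \left(6 + m\right) = 8 + m$)
$d{\left(N,B \right)} = 12 - 73 B N$ ($d{\left(N,B \right)} = - 73 N B + \left(8 + 4\right) = - 73 B N + 12 = 12 - 73 B N$)
$\left(d{\left(190,64 \right)} + 589\right) \left(-23844 + \left(-22902 + 8407\right) \left(-10840 - 11627\right)\right) = \left(\left(12 - 4672 \cdot 190\right) + 589\right) \left(-23844 + \left(-22902 + 8407\right) \left(-10840 - 11627\right)\right) = \left(\left(12 - 887680\right) + 589\right) \left(-23844 - -325659165\right) = \left(-887668 + 589\right) \left(-23844 + 325659165\right) = \left(-887079\right) 325635321 = -288864254917359$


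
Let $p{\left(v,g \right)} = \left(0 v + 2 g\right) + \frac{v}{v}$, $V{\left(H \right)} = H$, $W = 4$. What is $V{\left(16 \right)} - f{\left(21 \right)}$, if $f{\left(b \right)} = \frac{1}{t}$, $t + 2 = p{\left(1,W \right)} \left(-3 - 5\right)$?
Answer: $\frac{1185}{74} \approx 16.014$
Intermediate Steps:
$p{\left(v,g \right)} = 1 + 2 g$ ($p{\left(v,g \right)} = \left(0 + 2 g\right) + 1 = 2 g + 1 = 1 + 2 g$)
$t = -74$ ($t = -2 + \left(1 + 2 \cdot 4\right) \left(-3 - 5\right) = -2 + \left(1 + 8\right) \left(-8\right) = -2 + 9 \left(-8\right) = -2 - 72 = -74$)
$f{\left(b \right)} = - \frac{1}{74}$ ($f{\left(b \right)} = \frac{1}{-74} = - \frac{1}{74}$)
$V{\left(16 \right)} - f{\left(21 \right)} = 16 - - \frac{1}{74} = 16 + \frac{1}{74} = \frac{1185}{74}$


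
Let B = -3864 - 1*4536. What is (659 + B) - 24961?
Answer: -32702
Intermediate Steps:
B = -8400 (B = -3864 - 4536 = -8400)
(659 + B) - 24961 = (659 - 8400) - 24961 = -7741 - 24961 = -32702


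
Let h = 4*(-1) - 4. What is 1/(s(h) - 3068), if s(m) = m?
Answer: -1/3076 ≈ -0.00032510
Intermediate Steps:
h = -8 (h = -4 - 4 = -8)
1/(s(h) - 3068) = 1/(-8 - 3068) = 1/(-3076) = -1/3076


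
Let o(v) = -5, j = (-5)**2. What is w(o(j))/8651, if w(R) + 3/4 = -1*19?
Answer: -79/34604 ≈ -0.0022830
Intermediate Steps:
j = 25
w(R) = -79/4 (w(R) = -3/4 - 1*19 = -3/4 - 19 = -79/4)
w(o(j))/8651 = -79/4/8651 = -79/4*1/8651 = -79/34604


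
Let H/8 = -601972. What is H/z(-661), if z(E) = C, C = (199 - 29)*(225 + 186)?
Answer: -2407888/34935 ≈ -68.925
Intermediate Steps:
H = -4815776 (H = 8*(-601972) = -4815776)
C = 69870 (C = 170*411 = 69870)
z(E) = 69870
H/z(-661) = -4815776/69870 = -4815776*1/69870 = -2407888/34935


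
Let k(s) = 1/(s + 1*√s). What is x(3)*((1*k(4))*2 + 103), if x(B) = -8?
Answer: -2480/3 ≈ -826.67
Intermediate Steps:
k(s) = 1/(s + √s)
x(3)*((1*k(4))*2 + 103) = -8*((1/(4 + √4))*2 + 103) = -8*((1/(4 + 2))*2 + 103) = -8*((1/6)*2 + 103) = -8*((1*(⅙))*2 + 103) = -8*((⅙)*2 + 103) = -8*(⅓ + 103) = -8*310/3 = -2480/3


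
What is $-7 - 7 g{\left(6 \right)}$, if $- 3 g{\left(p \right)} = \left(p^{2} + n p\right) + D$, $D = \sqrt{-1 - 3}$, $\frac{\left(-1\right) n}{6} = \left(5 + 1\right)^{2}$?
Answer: $-2947 + \frac{14 i}{3} \approx -2947.0 + 4.6667 i$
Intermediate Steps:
$n = -216$ ($n = - 6 \left(5 + 1\right)^{2} = - 6 \cdot 6^{2} = \left(-6\right) 36 = -216$)
$D = 2 i$ ($D = \sqrt{-4} = 2 i \approx 2.0 i$)
$g{\left(p \right)} = 72 p - \frac{2 i}{3} - \frac{p^{2}}{3}$ ($g{\left(p \right)} = - \frac{\left(p^{2} - 216 p\right) + 2 i}{3} = - \frac{p^{2} - 216 p + 2 i}{3} = 72 p - \frac{2 i}{3} - \frac{p^{2}}{3}$)
$-7 - 7 g{\left(6 \right)} = -7 - 7 \left(72 \cdot 6 - \frac{2 i}{3} - \frac{6^{2}}{3}\right) = -7 - 7 \left(432 - \frac{2 i}{3} - 12\right) = -7 - 7 \left(420 - \frac{2 i}{3}\right) = -7 - \left(2940 - \frac{14 i}{3}\right) = -2947 + \frac{14 i}{3}$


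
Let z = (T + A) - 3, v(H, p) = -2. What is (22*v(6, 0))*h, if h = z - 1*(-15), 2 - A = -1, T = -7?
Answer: -352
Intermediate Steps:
A = 3 (A = 2 - 1*(-1) = 2 + 1 = 3)
z = -7 (z = (-7 + 3) - 3 = -4 - 3 = -7)
h = 8 (h = -7 - 1*(-15) = -7 + 15 = 8)
(22*v(6, 0))*h = (22*(-2))*8 = -44*8 = -352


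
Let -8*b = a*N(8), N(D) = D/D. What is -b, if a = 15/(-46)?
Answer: -15/368 ≈ -0.040761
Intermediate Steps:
a = -15/46 (a = 15*(-1/46) = -15/46 ≈ -0.32609)
N(D) = 1
b = 15/368 (b = -(-15)/368 = -⅛*(-15/46) = 15/368 ≈ 0.040761)
-b = -1*15/368 = -15/368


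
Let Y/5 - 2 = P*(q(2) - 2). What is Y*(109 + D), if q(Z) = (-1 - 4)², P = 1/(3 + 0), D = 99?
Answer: 30160/3 ≈ 10053.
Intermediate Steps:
P = ⅓ (P = 1/3 = ⅓ ≈ 0.33333)
q(Z) = 25 (q(Z) = (-5)² = 25)
Y = 145/3 (Y = 10 + 5*((25 - 2)/3) = 10 + 5*((⅓)*23) = 10 + 5*(23/3) = 10 + 115/3 = 145/3 ≈ 48.333)
Y*(109 + D) = 145*(109 + 99)/3 = (145/3)*208 = 30160/3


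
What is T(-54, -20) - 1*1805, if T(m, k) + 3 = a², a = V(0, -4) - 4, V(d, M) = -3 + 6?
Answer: -1807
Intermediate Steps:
V(d, M) = 3
a = -1 (a = 3 - 4 = -1)
T(m, k) = -2 (T(m, k) = -3 + (-1)² = -3 + 1 = -2)
T(-54, -20) - 1*1805 = -2 - 1*1805 = -2 - 1805 = -1807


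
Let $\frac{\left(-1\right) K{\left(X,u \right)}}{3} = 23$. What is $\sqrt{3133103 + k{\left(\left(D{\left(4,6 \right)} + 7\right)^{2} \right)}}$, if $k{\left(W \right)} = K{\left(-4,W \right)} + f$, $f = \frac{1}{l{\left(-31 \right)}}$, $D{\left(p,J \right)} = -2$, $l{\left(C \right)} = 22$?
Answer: $\frac{\sqrt{1516388478}}{22} \approx 1770.0$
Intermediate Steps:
$K{\left(X,u \right)} = -69$ ($K{\left(X,u \right)} = \left(-3\right) 23 = -69$)
$f = \frac{1}{22} \approx 0.045455$
$k{\left(W \right)} = - \frac{1517}{22}$ ($k{\left(W \right)} = -69 + \frac{1}{22} = - \frac{1517}{22}$)
$\sqrt{3133103 + k{\left(\left(D{\left(4,6 \right)} + 7\right)^{2} \right)}} = \sqrt{3133103 - \frac{1517}{22}} = \sqrt{\frac{68926749}{22}} = \frac{\sqrt{1516388478}}{22}$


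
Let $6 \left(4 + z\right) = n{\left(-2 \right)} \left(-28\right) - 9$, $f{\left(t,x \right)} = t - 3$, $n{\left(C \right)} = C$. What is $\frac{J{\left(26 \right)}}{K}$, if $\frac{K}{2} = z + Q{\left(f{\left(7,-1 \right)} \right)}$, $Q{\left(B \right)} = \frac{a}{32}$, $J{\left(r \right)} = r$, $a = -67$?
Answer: $\frac{1248}{167} \approx 7.4731$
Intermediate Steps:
$f{\left(t,x \right)} = -3 + t$ ($f{\left(t,x \right)} = t - 3 = -3 + t$)
$Q{\left(B \right)} = - \frac{67}{32}$
$z = \frac{23}{6}$ ($z = -4 + \frac{\left(-2\right) \left(-28\right) - 9}{6} = -4 + \frac{56 - 9}{6} = -4 + \frac{1}{6} \cdot 47 = -4 + \frac{47}{6} = \frac{23}{6} \approx 3.8333$)
$K = \frac{167}{48}$ ($K = 2 \left(\frac{23}{6} - \frac{67}{32}\right) = 2 \cdot \frac{167}{96} = \frac{167}{48} \approx 3.4792$)
$\frac{J{\left(26 \right)}}{K} = \frac{26}{\frac{167}{48}} = 26 \cdot \frac{48}{167} = \frac{1248}{167}$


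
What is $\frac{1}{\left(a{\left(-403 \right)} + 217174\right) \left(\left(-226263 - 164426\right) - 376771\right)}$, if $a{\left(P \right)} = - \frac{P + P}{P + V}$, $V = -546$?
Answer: $- \frac{73}{12167034554400} \approx -5.9998 \cdot 10^{-12}$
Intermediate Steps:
$a{\left(P \right)} = - \frac{2 P}{-546 + P}$ ($a{\left(P \right)} = - \frac{P + P}{P - 546} = - \frac{2 P}{-546 + P}$)
$\frac{1}{\left(a{\left(-403 \right)} + 217174\right) \left(\left(-226263 - 164426\right) - 376771\right)} = \frac{1}{\left(\left(-2\right) \left(-403\right) \frac{1}{-546 - 403} + 217174\right) \left(\left(-226263 - 164426\right) - 376771\right)} = \frac{1}{\left(\left(-2\right) \left(-403\right) \frac{1}{-949} + 217174\right) \left(-390689 - 376771\right)} = \frac{1}{\left(\left(-2\right) \left(-403\right) \left(- \frac{1}{949}\right) + 217174\right) \left(-767460\right)} = \frac{1}{\left(- \frac{62}{73} + 217174\right) \left(-767460\right)} = \frac{1}{\frac{15853640}{73} \left(-767460\right)} = \frac{1}{- \frac{12167034554400}{73}} = - \frac{73}{12167034554400}$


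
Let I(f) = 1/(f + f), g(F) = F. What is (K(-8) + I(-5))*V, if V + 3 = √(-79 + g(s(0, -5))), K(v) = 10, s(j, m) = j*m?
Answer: -297/10 + 99*I*√79/10 ≈ -29.7 + 87.993*I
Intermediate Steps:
I(f) = 1/(2*f)
V = -3 + I*√79 (V = -3 + √(-79 + 0*(-5)) = -3 + √(-79 + 0) = -3 + √(-79) = -3 + I*√79 ≈ -3.0 + 8.8882*I)
(K(-8) + I(-5))*V = (10 + (½)/(-5))*(-3 + I*√79) = (10 + (½)*(-⅕))*(-3 + I*√79) = (10 - ⅒)*(-3 + I*√79) = 99*(-3 + I*√79)/10 = -297/10 + 99*I*√79/10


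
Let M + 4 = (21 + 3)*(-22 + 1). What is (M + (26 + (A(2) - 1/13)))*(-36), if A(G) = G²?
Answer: 223740/13 ≈ 17211.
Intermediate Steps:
M = -508 (M = -4 + (21 + 3)*(-22 + 1) = -4 + 24*(-21) = -4 - 504 = -508)
(M + (26 + (A(2) - 1/13)))*(-36) = (-508 + (26 + (2² - 1/13)))*(-36) = (-508 + (26 + (4 - 1*1/13)))*(-36) = (-508 + (26 + (4 - 1/13)))*(-36) = (-508 + (26 + 51/13))*(-36) = (-508 + 389/13)*(-36) = -6215/13*(-36) = 223740/13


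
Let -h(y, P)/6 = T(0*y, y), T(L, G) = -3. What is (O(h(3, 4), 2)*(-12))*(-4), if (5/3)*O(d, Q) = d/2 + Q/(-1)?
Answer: 1008/5 ≈ 201.60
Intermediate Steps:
h(y, P) = 18 (h(y, P) = -6*(-3) = 18)
O(d, Q) = -3*Q/5 + 3*d/10 (O(d, Q) = 3*(d/2 + Q/(-1))/5 = 3*(d*(½) + Q*(-1))/5 = 3*(d/2 - Q)/5 = -3*Q/5 + 3*d/10)
(O(h(3, 4), 2)*(-12))*(-4) = ((-⅗*2 + (3/10)*18)*(-12))*(-4) = ((-6/5 + 27/5)*(-12))*(-4) = ((21/5)*(-12))*(-4) = -252/5*(-4) = 1008/5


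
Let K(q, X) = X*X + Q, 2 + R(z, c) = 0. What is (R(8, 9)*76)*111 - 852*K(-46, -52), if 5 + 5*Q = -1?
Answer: -11598288/5 ≈ -2.3197e+6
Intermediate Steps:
Q = -6/5 (Q = -1 + (⅕)*(-1) = -1 - ⅕ = -6/5 ≈ -1.2000)
R(z, c) = -2 (R(z, c) = -2 + 0 = -2)
K(q, X) = -6/5 + X² (K(q, X) = X*X - 6/5 = X² - 6/5 = -6/5 + X²)
(R(8, 9)*76)*111 - 852*K(-46, -52) = -2*76*111 - 852*(-6/5 + (-52)²) = -152*111 - 852*(-6/5 + 2704) = -16872 - 852*13514/5 = -16872 - 11513928/5 = -11598288/5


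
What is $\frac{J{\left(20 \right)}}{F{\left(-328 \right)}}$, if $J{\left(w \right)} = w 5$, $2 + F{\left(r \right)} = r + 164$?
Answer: $- \frac{50}{83} \approx -0.60241$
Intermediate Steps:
$F{\left(r \right)} = 162 + r$ ($F{\left(r \right)} = -2 + \left(r + 164\right) = -2 + \left(164 + r\right) = 162 + r$)
$J{\left(w \right)} = 5 w$
$\frac{J{\left(20 \right)}}{F{\left(-328 \right)}} = \frac{5 \cdot 20}{162 - 328} = \frac{100}{-166} = 100 \left(- \frac{1}{166}\right) = - \frac{50}{83}$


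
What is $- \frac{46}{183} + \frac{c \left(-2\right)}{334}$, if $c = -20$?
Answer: $- \frac{4022}{30561} \approx -0.13161$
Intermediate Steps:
$- \frac{46}{183} + \frac{c \left(-2\right)}{334} = - \frac{46}{183} + \frac{\left(-20\right) \left(-2\right)}{334} = \left(-46\right) \frac{1}{183} + 40 \cdot \frac{1}{334} = - \frac{46}{183} + \frac{20}{167} = - \frac{4022}{30561}$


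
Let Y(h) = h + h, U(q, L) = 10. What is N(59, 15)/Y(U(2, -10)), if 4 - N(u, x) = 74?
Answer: -7/2 ≈ -3.5000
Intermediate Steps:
N(u, x) = -70 (N(u, x) = 4 - 1*74 = 4 - 74 = -70)
Y(h) = 2*h
N(59, 15)/Y(U(2, -10)) = -70/(2*10) = -70/20 = -70*1/20 = -7/2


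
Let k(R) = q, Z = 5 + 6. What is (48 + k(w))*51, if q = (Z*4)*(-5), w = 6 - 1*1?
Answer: -8772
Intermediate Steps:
Z = 11
w = 5 (w = 6 - 1 = 5)
q = -220 (q = (11*4)*(-5) = 44*(-5) = -220)
k(R) = -220
(48 + k(w))*51 = (48 - 220)*51 = -172*51 = -8772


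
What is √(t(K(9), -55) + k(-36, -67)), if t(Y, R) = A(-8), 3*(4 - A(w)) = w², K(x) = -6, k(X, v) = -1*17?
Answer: I*√309/3 ≈ 5.8595*I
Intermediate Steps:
k(X, v) = -17
A(w) = 4 - w²/3
t(Y, R) = -52/3 (t(Y, R) = 4 - ⅓*(-8)² = 4 - ⅓*64 = 4 - 64/3 = -52/3)
√(t(K(9), -55) + k(-36, -67)) = √(-52/3 - 17) = √(-103/3) = I*√309/3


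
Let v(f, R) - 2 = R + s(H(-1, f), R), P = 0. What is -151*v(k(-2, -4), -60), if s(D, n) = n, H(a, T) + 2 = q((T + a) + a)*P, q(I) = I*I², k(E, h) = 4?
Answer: 17818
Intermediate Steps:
q(I) = I³
H(a, T) = -2 (H(a, T) = -2 + ((T + a) + a)³*0 = -2 + (T + 2*a)³*0 = -2 + 0 = -2)
v(f, R) = 2 + 2*R (v(f, R) = 2 + (R + R) = 2 + 2*R)
-151*v(k(-2, -4), -60) = -151*(2 + 2*(-60)) = -151*(2 - 120) = -151*(-118) = 17818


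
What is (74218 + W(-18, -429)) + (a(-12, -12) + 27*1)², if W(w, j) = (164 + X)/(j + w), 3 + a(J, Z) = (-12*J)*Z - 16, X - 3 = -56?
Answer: 451860045/149 ≈ 3.0326e+6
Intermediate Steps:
X = -53 (X = 3 - 56 = -53)
a(J, Z) = -19 - 12*J*Z (a(J, Z) = -3 + ((-12*J)*Z - 16) = -3 + (-12*J*Z - 16) = -3 + (-16 - 12*J*Z) = -19 - 12*J*Z)
W(w, j) = 111/(j + w) (W(w, j) = (164 - 53)/(j + w) = 111/(j + w))
(74218 + W(-18, -429)) + (a(-12, -12) + 27*1)² = (74218 + 111/(-429 - 18)) + ((-19 - 12*(-12)*(-12)) + 27*1)² = (74218 + 111/(-447)) + ((-19 - 1728) + 27)² = (74218 + 111*(-1/447)) + (-1747 + 27)² = (74218 - 37/149) + (-1720)² = 11058445/149 + 2958400 = 451860045/149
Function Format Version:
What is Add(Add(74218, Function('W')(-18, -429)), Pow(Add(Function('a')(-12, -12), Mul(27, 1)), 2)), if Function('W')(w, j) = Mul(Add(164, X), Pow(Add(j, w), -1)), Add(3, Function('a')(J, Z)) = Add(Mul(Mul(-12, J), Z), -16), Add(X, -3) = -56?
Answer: Rational(451860045, 149) ≈ 3.0326e+6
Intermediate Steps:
X = -53 (X = Add(3, -56) = -53)
Function('a')(J, Z) = Add(-19, Mul(-12, J, Z)) (Function('a')(J, Z) = Add(-3, Add(Mul(Mul(-12, J), Z), -16)) = Add(-3, Add(Mul(-12, J, Z), -16)) = Add(-3, Add(-16, Mul(-12, J, Z))) = Add(-19, Mul(-12, J, Z)))
Function('W')(w, j) = Mul(111, Pow(Add(j, w), -1)) (Function('W')(w, j) = Mul(Add(164, -53), Pow(Add(j, w), -1)) = Mul(111, Pow(Add(j, w), -1)))
Add(Add(74218, Function('W')(-18, -429)), Pow(Add(Function('a')(-12, -12), Mul(27, 1)), 2)) = Add(Add(74218, Mul(111, Pow(Add(-429, -18), -1))), Pow(Add(Add(-19, Mul(-12, -12, -12)), Mul(27, 1)), 2)) = Add(Add(74218, Mul(111, Pow(-447, -1))), Pow(Add(Add(-19, -1728), 27), 2)) = Add(Add(74218, Mul(111, Rational(-1, 447))), Pow(Add(-1747, 27), 2)) = Add(Add(74218, Rational(-37, 149)), Pow(-1720, 2)) = Add(Rational(11058445, 149), 2958400) = Rational(451860045, 149)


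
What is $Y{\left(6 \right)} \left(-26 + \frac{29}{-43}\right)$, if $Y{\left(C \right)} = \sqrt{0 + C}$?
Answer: $- \frac{1147 \sqrt{6}}{43} \approx -65.339$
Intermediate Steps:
$Y{\left(C \right)} = \sqrt{C}$
$Y{\left(6 \right)} \left(-26 + \frac{29}{-43}\right) = \sqrt{6} \left(-26 + \frac{29}{-43}\right) = \sqrt{6} \left(-26 + 29 \left(- \frac{1}{43}\right)\right) = \sqrt{6} \left(-26 - \frac{29}{43}\right) = \sqrt{6} \left(- \frac{1147}{43}\right) = - \frac{1147 \sqrt{6}}{43}$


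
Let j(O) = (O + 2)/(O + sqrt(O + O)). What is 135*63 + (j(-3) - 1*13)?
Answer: 42461/5 + I*sqrt(6)/15 ≈ 8492.2 + 0.1633*I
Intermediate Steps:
j(O) = (2 + O)/(O + sqrt(2)*sqrt(O)) (j(O) = (2 + O)/(O + sqrt(2*O)) = (2 + O)/(O + sqrt(2)*sqrt(O)))
135*63 + (j(-3) - 1*13) = 135*63 + ((2 - 3)/(-3 + sqrt(2)*sqrt(-3)) - 1*13) = 8505 + (-1/(-3 + sqrt(2)*(I*sqrt(3))) - 13) = 8505 + (-1/(-3 + I*sqrt(6)) - 13) = 8505 + (-13 - 1/(-3 + I*sqrt(6))) = 8492 - 1/(-3 + I*sqrt(6))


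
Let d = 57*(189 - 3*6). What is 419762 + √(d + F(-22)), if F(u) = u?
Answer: 419762 + 5*√389 ≈ 4.1986e+5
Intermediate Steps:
d = 9747 (d = 57*(189 - 18) = 57*171 = 9747)
419762 + √(d + F(-22)) = 419762 + √(9747 - 22) = 419762 + √9725 = 419762 + 5*√389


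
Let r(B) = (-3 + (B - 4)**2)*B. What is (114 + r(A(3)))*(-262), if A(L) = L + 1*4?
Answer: -40872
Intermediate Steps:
A(L) = 4 + L (A(L) = L + 4 = 4 + L)
r(B) = B*(-3 + (-4 + B)**2) (r(B) = (-3 + (-4 + B)**2)*B = B*(-3 + (-4 + B)**2))
(114 + r(A(3)))*(-262) = (114 + (4 + 3)*(-3 + (-4 + (4 + 3))**2))*(-262) = (114 + 7*(-3 + (-4 + 7)**2))*(-262) = (114 + 7*(-3 + 3**2))*(-262) = (114 + 7*(-3 + 9))*(-262) = (114 + 7*6)*(-262) = (114 + 42)*(-262) = 156*(-262) = -40872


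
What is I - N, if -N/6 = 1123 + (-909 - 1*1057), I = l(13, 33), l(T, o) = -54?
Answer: -5112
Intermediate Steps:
I = -54
N = 5058 (N = -6*(1123 + (-909 - 1*1057)) = -6*(1123 + (-909 - 1057)) = -6*(1123 - 1966) = -6*(-843) = 5058)
I - N = -54 - 1*5058 = -54 - 5058 = -5112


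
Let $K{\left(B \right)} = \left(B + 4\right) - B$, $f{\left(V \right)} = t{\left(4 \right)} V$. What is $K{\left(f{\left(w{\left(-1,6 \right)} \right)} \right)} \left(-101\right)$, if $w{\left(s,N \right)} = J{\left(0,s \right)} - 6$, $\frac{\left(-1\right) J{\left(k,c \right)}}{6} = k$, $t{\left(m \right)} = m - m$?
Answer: $-404$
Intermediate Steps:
$t{\left(m \right)} = 0$
$J{\left(k,c \right)} = - 6 k$
$w{\left(s,N \right)} = -6$ ($w{\left(s,N \right)} = \left(-6\right) 0 - 6 = 0 - 6 = -6$)
$f{\left(V \right)} = 0$ ($f{\left(V \right)} = 0 V = 0$)
$K{\left(B \right)} = 4$ ($K{\left(B \right)} = \left(4 + B\right) - B = 4$)
$K{\left(f{\left(w{\left(-1,6 \right)} \right)} \right)} \left(-101\right) = 4 \left(-101\right) = -404$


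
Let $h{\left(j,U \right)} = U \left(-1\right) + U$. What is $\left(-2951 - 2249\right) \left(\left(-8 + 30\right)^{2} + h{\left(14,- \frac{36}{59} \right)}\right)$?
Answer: $-2516800$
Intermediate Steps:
$h{\left(j,U \right)} = 0$ ($h{\left(j,U \right)} = - U + U = 0$)
$\left(-2951 - 2249\right) \left(\left(-8 + 30\right)^{2} + h{\left(14,- \frac{36}{59} \right)}\right) = \left(-2951 - 2249\right) \left(\left(-8 + 30\right)^{2} + 0\right) = - 5200 \left(22^{2} + 0\right) = - 5200 \left(484 + 0\right) = \left(-5200\right) 484 = -2516800$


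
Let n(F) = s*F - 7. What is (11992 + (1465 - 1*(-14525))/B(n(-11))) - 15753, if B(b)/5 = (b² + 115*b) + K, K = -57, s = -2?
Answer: -2372125/631 ≈ -3759.3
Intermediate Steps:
n(F) = -7 - 2*F (n(F) = -2*F - 7 = -7 - 2*F)
B(b) = -285 + 5*b² + 575*b (B(b) = 5*((b² + 115*b) - 57) = 5*(-57 + b² + 115*b) = -285 + 5*b² + 575*b)
(11992 + (1465 - 1*(-14525))/B(n(-11))) - 15753 = (11992 + (1465 - 1*(-14525))/(-285 + 5*(-7 - 2*(-11))² + 575*(-7 - 2*(-11)))) - 15753 = (11992 + (1465 + 14525)/(-285 + 5*(-7 + 22)² + 575*(-7 + 22))) - 15753 = (11992 + 15990/(-285 + 5*15² + 575*15)) - 15753 = (11992 + 15990/(-285 + 5*225 + 8625)) - 15753 = (11992 + 15990/(-285 + 1125 + 8625)) - 15753 = (11992 + 15990/9465) - 15753 = (11992 + 15990*(1/9465)) - 15753 = (11992 + 1066/631) - 15753 = 7568018/631 - 15753 = -2372125/631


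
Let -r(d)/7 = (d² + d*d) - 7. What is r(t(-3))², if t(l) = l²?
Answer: 1177225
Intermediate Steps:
r(d) = 49 - 14*d² (r(d) = -7*((d² + d*d) - 7) = -7*((d² + d²) - 7) = -7*(2*d² - 7) = -7*(-7 + 2*d²) = 49 - 14*d²)
r(t(-3))² = (49 - 14*((-3)²)²)² = (49 - 14*9²)² = (49 - 14*81)² = (49 - 1134)² = (-1085)² = 1177225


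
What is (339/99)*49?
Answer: 5537/33 ≈ 167.79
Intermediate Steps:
(339/99)*49 = (339*(1/99))*49 = (113/33)*49 = 5537/33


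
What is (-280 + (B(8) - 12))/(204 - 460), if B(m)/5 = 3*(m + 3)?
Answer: 127/256 ≈ 0.49609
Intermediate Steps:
B(m) = 45 + 15*m (B(m) = 5*(3*(m + 3)) = 5*(3*(3 + m)) = 5*(9 + 3*m) = 45 + 15*m)
(-280 + (B(8) - 12))/(204 - 460) = (-280 + ((45 + 15*8) - 12))/(204 - 460) = (-280 + ((45 + 120) - 12))/(-256) = (-280 + (165 - 12))*(-1/256) = (-280 + 153)*(-1/256) = -127*(-1/256) = 127/256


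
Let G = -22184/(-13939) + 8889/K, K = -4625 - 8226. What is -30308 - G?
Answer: -5429235920225/179130089 ≈ -30309.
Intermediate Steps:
K = -12851
G = 161182813/179130089 (G = -22184/(-13939) + 8889/(-12851) = -22184*(-1/13939) + 8889*(-1/12851) = 22184/13939 - 8889/12851 = 161182813/179130089 ≈ 0.89981)
-30308 - G = -30308 - 1*161182813/179130089 = -30308 - 161182813/179130089 = -5429235920225/179130089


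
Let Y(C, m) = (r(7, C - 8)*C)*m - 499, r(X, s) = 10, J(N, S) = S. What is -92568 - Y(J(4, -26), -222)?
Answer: -149789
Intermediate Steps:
Y(C, m) = -499 + 10*C*m (Y(C, m) = (10*C)*m - 499 = 10*C*m - 499 = -499 + 10*C*m)
-92568 - Y(J(4, -26), -222) = -92568 - (-499 + 10*(-26)*(-222)) = -92568 - (-499 + 57720) = -92568 - 1*57221 = -92568 - 57221 = -149789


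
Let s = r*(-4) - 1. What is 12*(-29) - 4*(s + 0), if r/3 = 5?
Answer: -104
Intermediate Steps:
r = 15 (r = 3*5 = 15)
s = -61 (s = 15*(-4) - 1 = -60 - 1 = -61)
12*(-29) - 4*(s + 0) = 12*(-29) - 4*(-61 + 0) = -348 - 4*(-61) = -348 + 244 = -104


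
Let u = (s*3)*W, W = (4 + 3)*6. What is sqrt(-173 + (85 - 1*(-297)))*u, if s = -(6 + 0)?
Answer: -756*sqrt(209) ≈ -10929.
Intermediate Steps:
W = 42 (W = 7*6 = 42)
s = -6 (s = -1*6 = -6)
u = -756 (u = -6*3*42 = -18*42 = -756)
sqrt(-173 + (85 - 1*(-297)))*u = sqrt(-173 + (85 - 1*(-297)))*(-756) = sqrt(-173 + (85 + 297))*(-756) = sqrt(-173 + 382)*(-756) = sqrt(209)*(-756) = -756*sqrt(209)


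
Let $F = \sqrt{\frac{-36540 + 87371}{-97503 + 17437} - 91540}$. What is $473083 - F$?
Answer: $473083 - \frac{i \sqrt{11976063897614}}{11438} \approx 4.7308 \cdot 10^{5} - 302.56 i$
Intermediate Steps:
$F = \frac{i \sqrt{11976063897614}}{11438}$ ($F = \sqrt{\frac{50831}{-80066} - 91540} = \sqrt{50831 \left(- \frac{1}{80066}\right) - 91540} = \sqrt{- \frac{50831}{80066} - 91540} = \sqrt{- \frac{7329292471}{80066}} = \frac{i \sqrt{11976063897614}}{11438} \approx 302.56 i$)
$473083 - F = 473083 - \frac{i \sqrt{11976063897614}}{11438}$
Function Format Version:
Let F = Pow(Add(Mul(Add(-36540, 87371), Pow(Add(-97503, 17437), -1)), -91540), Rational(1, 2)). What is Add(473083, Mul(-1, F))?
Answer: Add(473083, Mul(Rational(-1, 11438), I, Pow(11976063897614, Rational(1, 2)))) ≈ Add(4.7308e+5, Mul(-302.56, I))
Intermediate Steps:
F = Mul(Rational(1, 11438), I, Pow(11976063897614, Rational(1, 2))) (F = Pow(Add(Mul(50831, Pow(-80066, -1)), -91540), Rational(1, 2)) = Pow(Add(Mul(50831, Rational(-1, 80066)), -91540), Rational(1, 2)) = Pow(Add(Rational(-50831, 80066), -91540), Rational(1, 2)) = Pow(Rational(-7329292471, 80066), Rational(1, 2)) = Mul(Rational(1, 11438), I, Pow(11976063897614, Rational(1, 2))) ≈ Mul(302.56, I))
Add(473083, Mul(-1, F)) = Add(473083, Mul(-1, Mul(Rational(1, 11438), I, Pow(11976063897614, Rational(1, 2))))) = Add(473083, Mul(Rational(-1, 11438), I, Pow(11976063897614, Rational(1, 2))))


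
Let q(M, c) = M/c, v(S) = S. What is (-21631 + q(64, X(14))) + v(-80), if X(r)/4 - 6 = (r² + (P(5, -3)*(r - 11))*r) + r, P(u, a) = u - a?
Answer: -1498057/69 ≈ -21711.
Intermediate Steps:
X(r) = 24 + 4*r + 4*r² + 4*r*(-88 + 8*r) (X(r) = 24 + 4*((r² + ((5 - 1*(-3))*(r - 11))*r) + r) = 24 + 4*((r² + ((5 + 3)*(-11 + r))*r) + r) = 24 + 4*((r² + (8*(-11 + r))*r) + r) = 24 + 4*((r² + (-88 + 8*r)*r) + r) = 24 + 4*((r² + r*(-88 + 8*r)) + r) = 24 + 4*(r + r² + r*(-88 + 8*r)) = 24 + (4*r + 4*r² + 4*r*(-88 + 8*r)) = 24 + 4*r + 4*r² + 4*r*(-88 + 8*r))
(-21631 + q(64, X(14))) + v(-80) = (-21631 + 64/(24 - 348*14 + 36*14²)) - 80 = (-21631 + 64/(24 - 4872 + 36*196)) - 80 = (-21631 + 64/(24 - 4872 + 7056)) - 80 = (-21631 + 64/2208) - 80 = (-21631 + 64*(1/2208)) - 80 = (-21631 + 2/69) - 80 = -1492537/69 - 80 = -1498057/69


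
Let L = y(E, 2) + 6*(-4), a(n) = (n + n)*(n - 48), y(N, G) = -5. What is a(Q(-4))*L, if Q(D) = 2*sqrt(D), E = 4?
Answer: 928 + 11136*I ≈ 928.0 + 11136.0*I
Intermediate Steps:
a(n) = 2*n*(-48 + n) (a(n) = (2*n)*(-48 + n) = 2*n*(-48 + n))
L = -29 (L = -5 + 6*(-4) = -5 - 24 = -29)
a(Q(-4))*L = (2*(2*sqrt(-4))*(-48 + 2*sqrt(-4)))*(-29) = (2*(2*(2*I))*(-48 + 2*(2*I)))*(-29) = (2*(4*I)*(-48 + 4*I))*(-29) = (8*I*(-48 + 4*I))*(-29) = -232*I*(-48 + 4*I)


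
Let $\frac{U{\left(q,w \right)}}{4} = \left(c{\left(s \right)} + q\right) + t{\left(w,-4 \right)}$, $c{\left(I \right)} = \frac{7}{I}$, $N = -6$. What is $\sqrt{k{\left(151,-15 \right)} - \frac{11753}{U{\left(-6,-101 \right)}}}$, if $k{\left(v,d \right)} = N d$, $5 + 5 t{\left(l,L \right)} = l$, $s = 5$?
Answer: $\frac{\sqrt{13571445}}{258} \approx 14.279$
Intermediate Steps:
$t{\left(l,L \right)} = -1 + \frac{l}{5}$
$k{\left(v,d \right)} = - 6 d$
$U{\left(q,w \right)} = \frac{8}{5} + 4 q + \frac{4 w}{5}$ ($U{\left(q,w \right)} = 4 \left(\left(\frac{7}{5} + q\right) + \left(-1 + \frac{w}{5}\right)\right) = 4 \left(\frac{2}{5} + q + \frac{w}{5}\right) = \frac{8}{5} + 4 q + \frac{4 w}{5}$)
$\sqrt{k{\left(151,-15 \right)} - \frac{11753}{U{\left(-6,-101 \right)}}} = \sqrt{\left(-6\right) \left(-15\right) - \frac{11753}{\frac{8}{5} + 4 \left(-6\right) + \frac{4}{5} \left(-101\right)}} = \sqrt{90 - \frac{11753}{\frac{8}{5} - 24 - \frac{404}{5}}} = \sqrt{90 - \frac{11753}{- \frac{516}{5}}} = \sqrt{90 - - \frac{58765}{516}} = \sqrt{90 + \frac{58765}{516}} = \sqrt{\frac{105205}{516}} = \frac{\sqrt{13571445}}{258}$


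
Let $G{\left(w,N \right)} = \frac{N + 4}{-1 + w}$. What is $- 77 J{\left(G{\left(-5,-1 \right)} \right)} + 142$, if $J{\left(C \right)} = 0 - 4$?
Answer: $450$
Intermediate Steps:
$G{\left(w,N \right)} = \frac{4 + N}{-1 + w}$
$J{\left(C \right)} = -4$
$- 77 J{\left(G{\left(-5,-1 \right)} \right)} + 142 = \left(-77\right) \left(-4\right) + 142 = 308 + 142 = 450$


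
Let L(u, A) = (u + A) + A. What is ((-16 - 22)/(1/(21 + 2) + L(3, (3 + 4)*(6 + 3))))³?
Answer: -83453453/3268147904 ≈ -0.025535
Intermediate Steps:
L(u, A) = u + 2*A (L(u, A) = (A + u) + A = u + 2*A)
((-16 - 22)/(1/(21 + 2) + L(3, (3 + 4)*(6 + 3))))³ = ((-16 - 22)/(1/(21 + 2) + (3 + 2*((3 + 4)*(6 + 3)))))³ = (-38/(1/23 + (3 + 2*(7*9))))³ = (-38/(1/23 + (3 + 2*63)))³ = (-38/(1/23 + (3 + 126)))³ = (-38/(1/23 + 129))³ = (-38/2968/23)³ = (-38*23/2968)³ = (-437/1484)³ = -83453453/3268147904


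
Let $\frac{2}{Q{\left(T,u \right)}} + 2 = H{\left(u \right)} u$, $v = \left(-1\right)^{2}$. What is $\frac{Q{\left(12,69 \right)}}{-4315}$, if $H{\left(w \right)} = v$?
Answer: $- \frac{2}{289105} \approx -6.9179 \cdot 10^{-6}$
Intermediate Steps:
$v = 1$
$H{\left(w \right)} = 1$
$Q{\left(T,u \right)} = \frac{2}{-2 + u}$ ($Q{\left(T,u \right)} = \frac{2}{-2 + 1 u} = \frac{2}{-2 + u}$)
$\frac{Q{\left(12,69 \right)}}{-4315} = \frac{2 \frac{1}{-2 + 69}}{-4315} = \frac{2}{67} \left(- \frac{1}{4315}\right) = - \frac{2}{289105}$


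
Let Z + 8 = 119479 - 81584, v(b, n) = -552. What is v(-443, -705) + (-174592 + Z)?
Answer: -137257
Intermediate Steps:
Z = 37887 (Z = -8 + (119479 - 81584) = -8 + 37895 = 37887)
v(-443, -705) + (-174592 + Z) = -552 + (-174592 + 37887) = -552 - 136705 = -137257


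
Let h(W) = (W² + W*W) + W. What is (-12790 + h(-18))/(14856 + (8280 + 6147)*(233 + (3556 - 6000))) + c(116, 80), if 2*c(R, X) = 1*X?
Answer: 1275341800/31883241 ≈ 40.000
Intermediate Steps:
c(R, X) = X/2 (c(R, X) = (1*X)/2 = X/2)
h(W) = W + 2*W² (h(W) = (W² + W²) + W = 2*W² + W = W + 2*W²)
(-12790 + h(-18))/(14856 + (8280 + 6147)*(233 + (3556 - 6000))) + c(116, 80) = (-12790 - 18*(1 + 2*(-18)))/(14856 + (8280 + 6147)*(233 + (3556 - 6000))) + (½)*80 = (-12790 - 18*(1 - 36))/(14856 + 14427*(233 - 2444)) + 40 = (-12790 - 18*(-35))/(14856 + 14427*(-2211)) + 40 = (-12790 + 630)/(14856 - 31898097) + 40 = -12160/(-31883241) + 40 = -12160*(-1/31883241) + 40 = 12160/31883241 + 40 = 1275341800/31883241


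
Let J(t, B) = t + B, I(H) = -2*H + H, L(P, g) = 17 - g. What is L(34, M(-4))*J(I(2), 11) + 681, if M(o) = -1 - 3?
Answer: 870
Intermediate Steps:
M(o) = -4
I(H) = -H
J(t, B) = B + t
L(34, M(-4))*J(I(2), 11) + 681 = (17 - 1*(-4))*(11 - 1*2) + 681 = (17 + 4)*(11 - 2) + 681 = 21*9 + 681 = 189 + 681 = 870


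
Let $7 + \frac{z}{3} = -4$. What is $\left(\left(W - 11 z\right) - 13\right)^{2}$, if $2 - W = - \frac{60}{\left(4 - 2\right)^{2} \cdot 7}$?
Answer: $\frac{6145441}{49} \approx 1.2542 \cdot 10^{5}$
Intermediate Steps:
$z = -33$ ($z = -21 + 3 \left(-4\right) = -21 - 12 = -33$)
$W = \frac{29}{7}$ ($W = 2 - - \frac{60}{\left(4 - 2\right)^{2} \cdot 7} = 2 - - \frac{60}{2^{2} \cdot 7} = 2 - - \frac{60}{4 \cdot 7} = 2 - - \frac{60}{28} = 2 - \left(-60\right) \frac{1}{28} = 2 - - \frac{15}{7} = 2 + \frac{15}{7} = \frac{29}{7} \approx 4.1429$)
$\left(\left(W - 11 z\right) - 13\right)^{2} = \left(\left(\frac{29}{7} - 11 \left(-33\right)\right) - 13\right)^{2} = \left(\left(\frac{29}{7} - -363\right) - 13\right)^{2} = \left(\left(\frac{29}{7} + 363\right) - 13\right)^{2} = \left(\frac{2570}{7} - 13\right)^{2} = \left(\frac{2479}{7}\right)^{2} = \frac{6145441}{49}$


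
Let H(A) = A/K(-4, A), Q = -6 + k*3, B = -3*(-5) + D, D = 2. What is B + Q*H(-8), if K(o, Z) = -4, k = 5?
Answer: 35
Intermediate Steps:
B = 17 (B = -3*(-5) + 2 = 15 + 2 = 17)
Q = 9 (Q = -6 + 5*3 = -6 + 15 = 9)
H(A) = -A/4 (H(A) = A/(-4) = A*(-¼) = -A/4)
B + Q*H(-8) = 17 + 9*(-¼*(-8)) = 17 + 9*2 = 17 + 18 = 35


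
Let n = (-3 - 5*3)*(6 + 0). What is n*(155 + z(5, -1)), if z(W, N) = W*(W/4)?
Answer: -17415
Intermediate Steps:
z(W, N) = W**2/4 (z(W, N) = W*(W*(1/4)) = W*(W/4) = W**2/4)
n = -108 (n = (-3 - 15)*6 = -18*6 = -108)
n*(155 + z(5, -1)) = -108*(155 + (1/4)*5**2) = -108*(155 + (1/4)*25) = -108*(155 + 25/4) = -108*645/4 = -17415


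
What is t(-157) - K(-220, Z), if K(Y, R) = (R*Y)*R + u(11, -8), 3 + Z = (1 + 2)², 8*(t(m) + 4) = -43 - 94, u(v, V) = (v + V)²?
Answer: 63119/8 ≈ 7889.9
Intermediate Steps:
u(v, V) = (V + v)²
t(m) = -169/8 (t(m) = -4 + (-43 - 94)/8 = -4 + (⅛)*(-137) = -4 - 137/8 = -169/8)
Z = 6 (Z = -3 + (1 + 2)² = -3 + 3² = -3 + 9 = 6)
K(Y, R) = 9 + Y*R² (K(Y, R) = (R*Y)*R + (-8 + 11)² = Y*R² + 3² = Y*R² + 9 = 9 + Y*R²)
t(-157) - K(-220, Z) = -169/8 - (9 - 220*6²) = -169/8 - (9 - 220*36) = -169/8 - (9 - 7920) = -169/8 - 1*(-7911) = -169/8 + 7911 = 63119/8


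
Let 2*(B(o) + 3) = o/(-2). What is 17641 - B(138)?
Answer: 35357/2 ≈ 17679.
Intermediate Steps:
B(o) = -3 - o/4 (B(o) = -3 + (o/(-2))/2 = -3 + (o*(-½))/2 = -3 + (-o/2)/2 = -3 - o/4)
17641 - B(138) = 17641 - (-3 - ¼*138) = 17641 - (-3 - 69/2) = 17641 - 1*(-75/2) = 17641 + 75/2 = 35357/2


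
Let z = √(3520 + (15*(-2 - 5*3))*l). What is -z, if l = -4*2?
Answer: -2*√1390 ≈ -74.565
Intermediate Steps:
l = -8
z = 2*√1390 (z = √(3520 + (15*(-2 - 5*3))*(-8)) = √(3520 + (15*(-2 - 15))*(-8)) = √(3520 + (15*(-17))*(-8)) = √(3520 - 255*(-8)) = √(3520 + 2040) = √5560 = 2*√1390 ≈ 74.565)
-z = -2*√1390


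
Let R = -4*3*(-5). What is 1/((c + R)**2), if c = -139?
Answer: 1/6241 ≈ 0.00016023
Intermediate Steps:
R = 60 (R = -12*(-5) = 60)
1/((c + R)**2) = 1/((-139 + 60)**2) = 1/((-79)**2) = 1/6241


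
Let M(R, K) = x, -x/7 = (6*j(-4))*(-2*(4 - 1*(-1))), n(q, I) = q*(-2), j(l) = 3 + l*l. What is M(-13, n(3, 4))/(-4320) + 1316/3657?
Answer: -130543/87768 ≈ -1.4874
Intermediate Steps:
j(l) = 3 + l**2
n(q, I) = -2*q
x = 7980 (x = -7*6*(3 + (-4)**2)*(-2*(4 - 1*(-1))) = -7*6*(3 + 16)*(-2*(4 + 1)) = -7*6*19*(-2*5) = -798*(-10) = -7*(-1140) = 7980)
M(R, K) = 7980
M(-13, n(3, 4))/(-4320) + 1316/3657 = 7980/(-4320) + 1316/3657 = 7980*(-1/4320) + 1316*(1/3657) = -133/72 + 1316/3657 = -130543/87768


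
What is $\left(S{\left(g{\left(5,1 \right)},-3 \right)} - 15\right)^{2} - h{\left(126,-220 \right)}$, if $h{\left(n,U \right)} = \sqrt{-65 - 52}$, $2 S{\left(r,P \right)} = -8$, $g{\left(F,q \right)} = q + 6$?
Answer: $361 - 3 i \sqrt{13} \approx 361.0 - 10.817 i$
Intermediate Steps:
$g{\left(F,q \right)} = 6 + q$
$S{\left(r,P \right)} = -4$ ($S{\left(r,P \right)} = \frac{1}{2} \left(-8\right) = -4$)
$h{\left(n,U \right)} = 3 i \sqrt{13}$ ($h{\left(n,U \right)} = \sqrt{-117} = 3 i \sqrt{13}$)
$\left(S{\left(g{\left(5,1 \right)},-3 \right)} - 15\right)^{2} - h{\left(126,-220 \right)} = \left(-4 - 15\right)^{2} - 3 i \sqrt{13} = \left(-19\right)^{2} - 3 i \sqrt{13} = 361 - 3 i \sqrt{13}$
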